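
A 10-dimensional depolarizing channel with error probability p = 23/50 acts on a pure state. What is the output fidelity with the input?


F = (1-p) + p/d
= (1 - 0.4600) + 0.4600/10
= 0.5400 + 0.0460
= 0.5860

0.5860


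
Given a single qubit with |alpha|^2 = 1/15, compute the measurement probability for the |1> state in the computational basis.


|alpha|^2 = 1/15 = 0.0667
|beta|^2 = 1 - 1/15 = 14/15 = 0.9333
P(|1>) = |beta|^2 = 0.9333

0.9333


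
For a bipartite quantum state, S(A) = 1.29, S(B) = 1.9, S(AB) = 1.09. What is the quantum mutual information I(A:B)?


I(A:B) = S(A) + S(B) - S(AB)
= 1.29 + 1.9 - 1.09
= 2.1000

2.1000


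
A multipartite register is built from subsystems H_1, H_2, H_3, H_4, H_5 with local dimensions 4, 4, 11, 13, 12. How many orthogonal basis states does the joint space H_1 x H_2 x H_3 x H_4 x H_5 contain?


dim(H_1 x H_2 x H_3 x H_4 x H_5) = 4 * 4 * 11 * 13 * 12
= 16 * 11 * 13 * 12
= 176 * 13 * 12
= 2288 * 12
= 27456

27456


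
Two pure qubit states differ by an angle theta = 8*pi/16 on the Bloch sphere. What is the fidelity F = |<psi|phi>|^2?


For states separated by angle theta on Bloch sphere:
F = cos^2(theta/2)
theta = 8*pi/16 = 1.5708
theta/2 = 0.7854
cos(theta/2) = 0.7071
F = 0.5000

0.5000


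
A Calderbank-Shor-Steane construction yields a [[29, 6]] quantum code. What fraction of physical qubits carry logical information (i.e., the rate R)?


Code rate R = k/n
= 6/29
= 0.2069

0.2069


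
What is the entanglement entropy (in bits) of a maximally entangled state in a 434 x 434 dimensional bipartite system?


For a maximally entangled state in d x d:
S = log2(d) = log2(434)
= 8.7616

8.7616


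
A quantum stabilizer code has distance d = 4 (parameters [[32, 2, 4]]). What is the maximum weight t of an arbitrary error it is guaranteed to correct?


Code parameters: [[32, 2, 4]], distance d = 4.
Number of correctable errors = floor((d-1)/2)
= floor((4 - 1)/2)
= floor(3/2)
= 1

1


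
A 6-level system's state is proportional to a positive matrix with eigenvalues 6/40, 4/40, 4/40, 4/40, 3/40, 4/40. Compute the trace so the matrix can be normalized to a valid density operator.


tr(M) = sum of eigenvalues
= 6/40 + 4/40 + 4/40 + 4/40 + 3/40 + 4/40
= 25/40
= 0.6250

0.6250


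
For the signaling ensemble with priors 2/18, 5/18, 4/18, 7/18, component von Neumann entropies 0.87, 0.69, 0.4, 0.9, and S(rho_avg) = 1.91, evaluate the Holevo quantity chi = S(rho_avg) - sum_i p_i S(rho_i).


chi = S(rho) - sum_i p_i * S(rho_i)
Weighted entropy = 2/18 * 0.87 + 5/18 * 0.69 + 4/18 * 0.4 + 7/18 * 0.9
= 0.7272
chi = 1.91 - 0.7272
= 1.1828

1.1828


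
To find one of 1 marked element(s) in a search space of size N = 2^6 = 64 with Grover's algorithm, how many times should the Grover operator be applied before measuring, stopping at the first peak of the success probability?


After j Grover iterations the success probability is P(j) = sin^2((2j+1)*theta), where sin(theta) = sqrt(k/N).
N = 2^6 = 64, k = 1
sin(theta) = sqrt(k/N) = 0.125
theta = arcsin(sqrt(k/N)) = 0.1253278312 rad
P(j) reaches its first maximum when (2j+1)*theta is as close as possible to pi/2, i.e. j = round(pi/(4*theta) - 1/2).
pi/(4*theta) - 1/2 = 5.7667
(For comparison, the common estimate pi/4 * sqrt(N/k) = 6.2832; the exact maximiser is used here.)
Optimal iterations = 6

6


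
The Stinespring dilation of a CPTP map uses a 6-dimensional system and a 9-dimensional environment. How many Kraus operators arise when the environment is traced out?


Tracing out the environment in an orthonormal basis {|i>_E} gives Kraus operators K_i = <i|_E U |0>_E.
Number of Kraus operators = dim(H_env) = d_env
= 9

9


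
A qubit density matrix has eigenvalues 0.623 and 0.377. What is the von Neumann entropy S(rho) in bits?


S = -p*log2(p) - (1-p)*log2(1-p)
p = 0.6230, 1-p = 0.3770
= -0.6230 * log2(0.6230) - 0.3770 * log2(0.3770)
= -(-0.4253) - (-0.5306)
= 0.9559

0.9559


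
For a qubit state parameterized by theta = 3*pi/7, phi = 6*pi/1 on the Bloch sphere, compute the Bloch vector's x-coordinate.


theta = 1.3464, phi = 18.8496
r_x = sin(theta)*cos(phi) = 0.9749 * 1.0000
r_x = 0.9749

0.9749


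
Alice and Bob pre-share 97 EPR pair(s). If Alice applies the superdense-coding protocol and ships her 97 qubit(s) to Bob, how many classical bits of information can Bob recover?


Superdense coding allows 2 classical bits per shared entangled pair.
97 pair(s) -> 2 * 97 = 194 classical bits

194


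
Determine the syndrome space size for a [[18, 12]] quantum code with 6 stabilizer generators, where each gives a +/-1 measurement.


Each stabilizer generator gives a binary (+1 or -1) measurement outcome.
With 6 independent generators:
Total syndromes = 2^6
= 64

64


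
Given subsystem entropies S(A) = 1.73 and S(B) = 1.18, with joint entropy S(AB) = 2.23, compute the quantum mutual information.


I(A:B) = S(A) + S(B) - S(AB)
= 1.73 + 1.18 - 2.23
= 0.6800

0.6800


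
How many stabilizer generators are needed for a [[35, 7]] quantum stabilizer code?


For an [[n,k]] stabilizer code:
Number of stabilizer generators = n - k
= 35 - 7
= 28

28


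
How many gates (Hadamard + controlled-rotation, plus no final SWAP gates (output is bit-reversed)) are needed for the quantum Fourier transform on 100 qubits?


Hadamard gates: 100
Controlled rotations: n*(n-1)/2 = 100*99/2 = 4950
SWAP gates: 0 (omitted)
Total = 100 + 4950
= 5050

5050


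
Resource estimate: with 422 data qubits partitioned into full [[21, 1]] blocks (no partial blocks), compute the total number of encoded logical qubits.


Each code block uses 21 physical qubits for 1 logical qubit(s).
Number of complete blocks = floor(422 / 21) = 20
Logical qubits = 20 * 1
= 20

20


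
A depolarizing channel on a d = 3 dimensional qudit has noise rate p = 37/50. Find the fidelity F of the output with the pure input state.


F = (1-p) + p/d
= (1 - 0.7400) + 0.7400/3
= 0.2600 + 0.2467
= 0.5067

0.5067


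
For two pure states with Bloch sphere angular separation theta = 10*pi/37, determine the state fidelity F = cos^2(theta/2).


For states separated by angle theta on Bloch sphere:
F = cos^2(theta/2)
theta = 10*pi/37 = 0.8491
theta/2 = 0.4245
cos(theta/2) = 0.9112
F = 0.8303

0.8303


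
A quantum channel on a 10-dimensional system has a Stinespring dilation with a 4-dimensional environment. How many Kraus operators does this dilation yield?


Tracing out the environment in an orthonormal basis {|i>_E} gives Kraus operators K_i = <i|_E U |0>_E.
Number of Kraus operators = dim(H_env) = d_env
= 4

4


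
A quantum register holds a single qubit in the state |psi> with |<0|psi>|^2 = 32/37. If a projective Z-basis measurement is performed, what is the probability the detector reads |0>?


|alpha|^2 = 32/37 = 0.8649
|beta|^2 = 1 - 32/37 = 5/37 = 0.1351
P(|0>) = |alpha|^2 = 0.8649

0.8649


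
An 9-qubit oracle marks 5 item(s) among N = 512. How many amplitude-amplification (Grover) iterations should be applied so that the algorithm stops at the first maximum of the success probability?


After j Grover iterations the success probability is P(j) = sin^2((2j+1)*theta), where sin(theta) = sqrt(k/N).
N = 2^9 = 512, k = 5
sin(theta) = sqrt(k/N) = 0.09882117688
theta = arcsin(sqrt(k/N)) = 0.0989827296 rad
P(j) reaches its first maximum when (2j+1)*theta is as close as possible to pi/2, i.e. j = round(pi/(4*theta) - 1/2).
pi/(4*theta) - 1/2 = 7.4347
(For comparison, the common estimate pi/4 * sqrt(N/k) = 7.9477; the exact maximiser is used here.)
Optimal iterations = 7

7


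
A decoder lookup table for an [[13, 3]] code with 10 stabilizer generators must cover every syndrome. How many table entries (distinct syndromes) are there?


Each stabilizer generator gives a binary (+1 or -1) measurement outcome.
With 10 independent generators:
Total syndromes = 2^10
= 1024

1024


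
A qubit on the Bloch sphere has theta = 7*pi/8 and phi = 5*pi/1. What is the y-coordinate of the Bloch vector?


theta = 2.7489, phi = 15.7080
r_y = sin(theta)*sin(phi) = 0.3827 * 0.0000
r_y = 0.0000

0.0000


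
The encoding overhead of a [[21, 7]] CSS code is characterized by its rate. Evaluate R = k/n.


Code rate R = k/n
= 7/21
= 0.3333

0.3333


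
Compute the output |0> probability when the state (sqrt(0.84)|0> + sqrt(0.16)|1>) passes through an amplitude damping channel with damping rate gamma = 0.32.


For amplitude damping with parameter gamma on state sqrt(a)|0> + sqrt(b)|1>:
alpha^2 = 0.84, beta^2 = 0.16
P(|0>) = alpha^2 + gamma * beta^2
= 0.84 + 0.32 * 0.16
= 0.84 + 0.0512
= 0.8912

0.8912


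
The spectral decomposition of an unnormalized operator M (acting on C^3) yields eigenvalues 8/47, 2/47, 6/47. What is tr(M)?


tr(M) = sum of eigenvalues
= 8/47 + 2/47 + 6/47
= 16/47
= 0.3404

0.3404


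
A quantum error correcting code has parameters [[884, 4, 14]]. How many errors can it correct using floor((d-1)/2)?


Code parameters: [[884, 4, 14]], distance d = 14.
Number of correctable errors = floor((d-1)/2)
= floor((14 - 1)/2)
= floor(13/2)
= 6

6


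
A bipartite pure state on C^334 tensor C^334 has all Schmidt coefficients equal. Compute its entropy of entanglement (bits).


For a maximally entangled state in d x d:
S = log2(d) = log2(334)
= 8.3837

8.3837


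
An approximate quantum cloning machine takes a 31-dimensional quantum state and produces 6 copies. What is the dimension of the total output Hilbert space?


Output space = H^(tensor 6) where dim(H) = 31
dim = 31^6
= 961 (after 2 factors)
= 29791 (after 3 factors)
= 923521 (after 4 factors)
= 28629151 (after 5 factors)
= 887503681 (after 6 factors)
= 887503681

887503681


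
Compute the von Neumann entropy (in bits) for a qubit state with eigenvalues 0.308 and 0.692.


S = -p*log2(p) - (1-p)*log2(1-p)
p = 0.3080, 1-p = 0.6920
= -0.3080 * log2(0.3080) - 0.6920 * log2(0.6920)
= -(-0.5233) - (-0.3676)
= 0.8909

0.8909


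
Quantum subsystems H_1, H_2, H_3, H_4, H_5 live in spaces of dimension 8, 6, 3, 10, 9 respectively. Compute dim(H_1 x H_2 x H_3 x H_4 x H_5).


dim(H_1 x H_2 x H_3 x H_4 x H_5) = 8 * 6 * 3 * 10 * 9
= 48 * 3 * 10 * 9
= 144 * 10 * 9
= 1440 * 9
= 12960

12960


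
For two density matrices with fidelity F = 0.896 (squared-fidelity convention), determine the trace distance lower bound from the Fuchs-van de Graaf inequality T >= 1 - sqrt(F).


Fuchs-van de Graaf (squared-fidelity convention): 1 - sqrt(F) <= T <= sqrt(1 - F).
Lower bound: T >= 1 - sqrt(F)
sqrt(F) = sqrt(0.896) = 0.9466
T >= 1 - 0.9466
T >= 0.0534

0.0534


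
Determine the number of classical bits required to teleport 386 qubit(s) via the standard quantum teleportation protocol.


Quantum teleportation requires 2 classical bits per qubit teleported.
386 qubit(s) -> 2 * 386 = 772 classical bits

772


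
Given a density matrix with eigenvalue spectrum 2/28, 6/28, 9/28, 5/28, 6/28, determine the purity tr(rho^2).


tr(rho^2) = sum of eigenvalues squared
= (2/28)^2 + (6/28)^2 + (9/28)^2 + (5/28)^2 + (6/28)^2
= (4 + 36 + 81 + 25 + 36) / 784
= 182/784
= 0.2321

0.2321


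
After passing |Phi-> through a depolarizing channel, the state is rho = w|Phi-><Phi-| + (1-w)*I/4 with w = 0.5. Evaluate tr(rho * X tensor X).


|Phi-> = (|00> - |11>)/sqrt(2)
For the pure Bell state, <X_A X_B> = -1 (Bell-state Pauli correlator).
The maximally-mixed part I/4 has tr(I/4 * P tensor P) = 0 for any traceless Pauli P.
So <X_A X_B>_rho = w * (-1) + (1 - w) * 0
= 0.5 * (-1)
= -0.5000

-0.5000


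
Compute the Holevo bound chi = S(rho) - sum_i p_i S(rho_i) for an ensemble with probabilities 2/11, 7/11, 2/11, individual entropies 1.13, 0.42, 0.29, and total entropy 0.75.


chi = S(rho) - sum_i p_i * S(rho_i)
Weighted entropy = 2/11 * 1.13 + 7/11 * 0.42 + 2/11 * 0.29
= 0.5255
chi = 0.75 - 0.5255
= 0.2245

0.2245


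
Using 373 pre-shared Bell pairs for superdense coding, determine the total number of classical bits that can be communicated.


Superdense coding allows 2 classical bits per shared entangled pair.
373 pair(s) -> 2 * 373 = 746 classical bits

746


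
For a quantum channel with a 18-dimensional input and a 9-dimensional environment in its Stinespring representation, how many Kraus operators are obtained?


Tracing out the environment in an orthonormal basis {|i>_E} gives Kraus operators K_i = <i|_E U |0>_E.
Number of Kraus operators = dim(H_env) = d_env
= 9

9


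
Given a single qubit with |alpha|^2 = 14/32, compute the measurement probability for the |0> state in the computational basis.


|alpha|^2 = 14/32 = 0.4375
|beta|^2 = 1 - 14/32 = 18/32 = 0.5625
P(|0>) = |alpha|^2 = 0.4375

0.4375


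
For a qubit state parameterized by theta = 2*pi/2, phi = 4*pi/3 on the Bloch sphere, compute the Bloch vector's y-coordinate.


theta = 3.1416, phi = 4.1888
r_y = sin(theta)*sin(phi) = 0.0000 * -0.8660
r_y = 0.0000

0.0000


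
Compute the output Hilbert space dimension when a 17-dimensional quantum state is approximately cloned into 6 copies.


Output space = H^(tensor 6) where dim(H) = 17
dim = 17^6
= 289 (after 2 factors)
= 4913 (after 3 factors)
= 83521 (after 4 factors)
= 1419857 (after 5 factors)
= 24137569 (after 6 factors)
= 24137569

24137569


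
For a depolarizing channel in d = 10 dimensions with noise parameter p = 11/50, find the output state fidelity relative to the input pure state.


F = (1-p) + p/d
= (1 - 0.2200) + 0.2200/10
= 0.7800 + 0.0220
= 0.8020

0.8020


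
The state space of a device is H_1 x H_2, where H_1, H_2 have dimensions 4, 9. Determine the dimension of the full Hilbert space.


dim(H_1 x H_2) = 4 * 9
= 36

36


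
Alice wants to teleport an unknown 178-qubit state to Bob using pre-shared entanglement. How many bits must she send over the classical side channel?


Quantum teleportation requires 2 classical bits per qubit teleported.
178 qubit(s) -> 2 * 178 = 356 classical bits

356


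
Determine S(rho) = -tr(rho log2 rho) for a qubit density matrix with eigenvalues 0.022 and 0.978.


S = -p*log2(p) - (1-p)*log2(1-p)
p = 0.0220, 1-p = 0.9780
= -0.0220 * log2(0.0220) - 0.9780 * log2(0.9780)
= -(-0.1211) - (-0.0314)
= 0.1525

0.1525


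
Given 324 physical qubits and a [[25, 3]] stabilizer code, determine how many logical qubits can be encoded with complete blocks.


Each code block uses 25 physical qubits for 3 logical qubit(s).
Number of complete blocks = floor(324 / 25) = 12
Logical qubits = 12 * 3
= 36

36


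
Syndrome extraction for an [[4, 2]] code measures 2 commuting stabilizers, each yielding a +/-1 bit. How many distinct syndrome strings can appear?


Each stabilizer generator gives a binary (+1 or -1) measurement outcome.
With 2 independent generators:
Total syndromes = 2^2
= 4

4


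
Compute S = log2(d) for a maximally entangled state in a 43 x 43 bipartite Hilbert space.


For a maximally entangled state in d x d:
S = log2(d) = log2(43)
= 5.4263

5.4263


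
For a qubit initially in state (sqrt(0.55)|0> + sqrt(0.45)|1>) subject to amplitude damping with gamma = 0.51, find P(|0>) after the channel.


For amplitude damping with parameter gamma on state sqrt(a)|0> + sqrt(b)|1>:
alpha^2 = 0.55, beta^2 = 0.45
P(|0>) = alpha^2 + gamma * beta^2
= 0.55 + 0.51 * 0.45
= 0.55 + 0.2295
= 0.7795

0.7795


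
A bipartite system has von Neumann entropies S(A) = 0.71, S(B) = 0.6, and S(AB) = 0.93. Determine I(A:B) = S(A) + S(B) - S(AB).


I(A:B) = S(A) + S(B) - S(AB)
= 0.71 + 0.6 - 0.93
= 0.3800

0.3800


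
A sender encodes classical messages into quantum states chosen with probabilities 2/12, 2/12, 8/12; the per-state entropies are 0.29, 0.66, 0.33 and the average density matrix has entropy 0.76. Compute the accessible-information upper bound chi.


chi = S(rho) - sum_i p_i * S(rho_i)
Weighted entropy = 2/12 * 0.29 + 2/12 * 0.66 + 8/12 * 0.33
= 0.3783
chi = 0.76 - 0.3783
= 0.3817

0.3817


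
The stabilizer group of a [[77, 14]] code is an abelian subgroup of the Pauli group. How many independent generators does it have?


For an [[n,k]] stabilizer code:
Number of stabilizer generators = n - k
= 77 - 14
= 63

63


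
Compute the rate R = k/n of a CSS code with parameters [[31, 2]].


Code rate R = k/n
= 2/31
= 0.0645

0.0645


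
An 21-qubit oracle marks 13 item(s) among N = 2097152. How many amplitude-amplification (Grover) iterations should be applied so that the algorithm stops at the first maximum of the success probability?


After j Grover iterations the success probability is P(j) = sin^2((2j+1)*theta), where sin(theta) = sqrt(k/N).
N = 2^21 = 2097152, k = 13
sin(theta) = sqrt(k/N) = 0.002489755622
theta = arcsin(sqrt(k/N)) = 0.002489758194 rad
P(j) reaches its first maximum when (2j+1)*theta is as close as possible to pi/2, i.e. j = round(pi/(4*theta) - 1/2).
pi/(4*theta) - 1/2 = 314.9516
(For comparison, the common estimate pi/4 * sqrt(N/k) = 315.4519; the exact maximiser is used here.)
Optimal iterations = 315

315


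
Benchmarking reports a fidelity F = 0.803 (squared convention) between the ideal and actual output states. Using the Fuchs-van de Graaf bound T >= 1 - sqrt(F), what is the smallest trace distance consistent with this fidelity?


Fuchs-van de Graaf (squared-fidelity convention): 1 - sqrt(F) <= T <= sqrt(1 - F).
Lower bound: T >= 1 - sqrt(F)
sqrt(F) = sqrt(0.803) = 0.8961
T >= 1 - 0.8961
T >= 0.1039

0.1039


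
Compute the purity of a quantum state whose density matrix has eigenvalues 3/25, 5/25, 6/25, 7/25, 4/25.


tr(rho^2) = sum of eigenvalues squared
= (3/25)^2 + (5/25)^2 + (6/25)^2 + (7/25)^2 + (4/25)^2
= (9 + 25 + 36 + 49 + 16) / 625
= 135/625
= 0.2160

0.2160


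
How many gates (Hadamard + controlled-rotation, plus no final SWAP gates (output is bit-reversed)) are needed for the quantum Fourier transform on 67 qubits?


Hadamard gates: 67
Controlled rotations: n*(n-1)/2 = 67*66/2 = 2211
SWAP gates: 0 (omitted)
Total = 67 + 2211
= 2278

2278


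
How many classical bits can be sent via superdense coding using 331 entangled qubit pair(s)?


Superdense coding allows 2 classical bits per shared entangled pair.
331 pair(s) -> 2 * 331 = 662 classical bits

662


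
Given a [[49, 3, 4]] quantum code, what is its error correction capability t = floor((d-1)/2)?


Code parameters: [[49, 3, 4]], distance d = 4.
Number of correctable errors = floor((d-1)/2)
= floor((4 - 1)/2)
= floor(3/2)
= 1

1


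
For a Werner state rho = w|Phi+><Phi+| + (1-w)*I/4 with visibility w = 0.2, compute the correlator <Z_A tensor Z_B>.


|Phi+> = (|00> + |11>)/sqrt(2)
For the pure Bell state, <Z_A Z_B> = +1 (Bell-state Pauli correlator).
The maximally-mixed part I/4 has tr(I/4 * P tensor P) = 0 for any traceless Pauli P.
So <Z_A Z_B>_rho = w * (+1) + (1 - w) * 0
= 0.2 * (+1)
= 0.2000

0.2000


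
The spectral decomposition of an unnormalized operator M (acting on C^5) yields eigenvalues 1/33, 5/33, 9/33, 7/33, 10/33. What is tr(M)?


tr(M) = sum of eigenvalues
= 1/33 + 5/33 + 9/33 + 7/33 + 10/33
= 32/33
= 0.9697

0.9697


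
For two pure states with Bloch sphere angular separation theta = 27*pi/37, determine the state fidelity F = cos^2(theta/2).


For states separated by angle theta on Bloch sphere:
F = cos^2(theta/2)
theta = 27*pi/37 = 2.2925
theta/2 = 1.1463
cos(theta/2) = 0.4119
F = 0.1697

0.1697


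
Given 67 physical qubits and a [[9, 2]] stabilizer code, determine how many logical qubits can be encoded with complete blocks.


Each code block uses 9 physical qubits for 2 logical qubit(s).
Number of complete blocks = floor(67 / 9) = 7
Logical qubits = 7 * 2
= 14

14


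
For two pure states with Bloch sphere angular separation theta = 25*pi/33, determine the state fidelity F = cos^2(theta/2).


For states separated by angle theta on Bloch sphere:
F = cos^2(theta/2)
theta = 25*pi/33 = 2.3800
theta/2 = 1.1900
cos(theta/2) = 0.3717
F = 0.1381

0.1381


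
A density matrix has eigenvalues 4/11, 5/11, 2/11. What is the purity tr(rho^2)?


tr(rho^2) = sum of eigenvalues squared
= (4/11)^2 + (5/11)^2 + (2/11)^2
= (16 + 25 + 4) / 121
= 45/121
= 0.3719

0.3719


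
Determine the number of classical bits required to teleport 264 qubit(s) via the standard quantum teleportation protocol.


Quantum teleportation requires 2 classical bits per qubit teleported.
264 qubit(s) -> 2 * 264 = 528 classical bits

528


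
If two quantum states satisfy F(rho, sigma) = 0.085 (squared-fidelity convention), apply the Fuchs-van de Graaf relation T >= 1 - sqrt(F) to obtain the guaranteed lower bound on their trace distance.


Fuchs-van de Graaf (squared-fidelity convention): 1 - sqrt(F) <= T <= sqrt(1 - F).
Lower bound: T >= 1 - sqrt(F)
sqrt(F) = sqrt(0.085) = 0.2915
T >= 1 - 0.2915
T >= 0.7085

0.7085


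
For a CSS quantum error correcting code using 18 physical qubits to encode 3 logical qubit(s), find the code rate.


Code rate R = k/n
= 3/18
= 0.1667

0.1667


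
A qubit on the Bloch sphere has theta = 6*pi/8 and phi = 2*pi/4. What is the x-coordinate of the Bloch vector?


theta = 2.3562, phi = 1.5708
r_x = sin(theta)*cos(phi) = 0.7071 * 0.0000
r_x = 0.0000

0.0000


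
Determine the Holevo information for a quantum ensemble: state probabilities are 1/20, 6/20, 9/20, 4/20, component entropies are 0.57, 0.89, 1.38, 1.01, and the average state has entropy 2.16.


chi = S(rho) - sum_i p_i * S(rho_i)
Weighted entropy = 1/20 * 0.57 + 6/20 * 0.89 + 9/20 * 1.38 + 4/20 * 1.01
= 1.1185
chi = 2.16 - 1.1185
= 1.0415

1.0415


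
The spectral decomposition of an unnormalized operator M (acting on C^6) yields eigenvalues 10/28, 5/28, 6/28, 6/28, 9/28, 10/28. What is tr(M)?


tr(M) = sum of eigenvalues
= 10/28 + 5/28 + 6/28 + 6/28 + 9/28 + 10/28
= 46/28
= 1.6429

1.6429


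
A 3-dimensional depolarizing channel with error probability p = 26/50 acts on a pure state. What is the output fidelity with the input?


F = (1-p) + p/d
= (1 - 0.5200) + 0.5200/3
= 0.4800 + 0.1733
= 0.6533

0.6533


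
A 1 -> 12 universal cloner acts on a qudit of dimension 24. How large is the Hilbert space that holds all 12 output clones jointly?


Output space = H^(tensor 12) where dim(H) = 24
dim = 24^12
= 576 (after 2 factors)
= 13824 (after 3 factors)
= 331776 (after 4 factors)
= 7962624 (after 5 factors)
= 191102976 (after 6 factors)
= 4586471424 (after 7 factors)
= 110075314176 (after 8 factors)
= 2641807540224 (after 9 factors)
= 63403380965376 (after 10 factors)
= 1521681143169024 (after 11 factors)
= 36520347436056576 (after 12 factors)
= 36520347436056576

36520347436056576


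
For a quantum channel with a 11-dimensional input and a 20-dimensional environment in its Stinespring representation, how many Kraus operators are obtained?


Tracing out the environment in an orthonormal basis {|i>_E} gives Kraus operators K_i = <i|_E U |0>_E.
Number of Kraus operators = dim(H_env) = d_env
= 20

20


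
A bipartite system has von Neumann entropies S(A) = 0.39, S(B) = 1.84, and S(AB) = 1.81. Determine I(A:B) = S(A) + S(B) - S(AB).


I(A:B) = S(A) + S(B) - S(AB)
= 0.39 + 1.84 - 1.81
= 0.4200

0.4200


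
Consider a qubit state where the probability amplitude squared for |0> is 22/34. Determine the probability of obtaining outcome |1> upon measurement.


|alpha|^2 = 22/34 = 0.6471
|beta|^2 = 1 - 22/34 = 12/34 = 0.3529
P(|1>) = |beta|^2 = 0.3529

0.3529


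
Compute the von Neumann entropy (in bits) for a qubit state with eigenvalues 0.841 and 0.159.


S = -p*log2(p) - (1-p)*log2(1-p)
p = 0.8410, 1-p = 0.1590
= -0.8410 * log2(0.8410) - 0.1590 * log2(0.1590)
= -(-0.2101) - (-0.4218)
= 0.6319

0.6319


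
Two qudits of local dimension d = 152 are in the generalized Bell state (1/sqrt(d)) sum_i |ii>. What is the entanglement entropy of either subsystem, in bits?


For a maximally entangled state in d x d:
S = log2(d) = log2(152)
= 7.2479

7.2479


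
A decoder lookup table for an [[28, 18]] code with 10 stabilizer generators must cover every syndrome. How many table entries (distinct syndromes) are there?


Each stabilizer generator gives a binary (+1 or -1) measurement outcome.
With 10 independent generators:
Total syndromes = 2^10
= 1024

1024


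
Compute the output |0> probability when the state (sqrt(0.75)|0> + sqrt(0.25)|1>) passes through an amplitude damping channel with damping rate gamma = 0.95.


For amplitude damping with parameter gamma on state sqrt(a)|0> + sqrt(b)|1>:
alpha^2 = 0.75, beta^2 = 0.25
P(|0>) = alpha^2 + gamma * beta^2
= 0.75 + 0.95 * 0.25
= 0.75 + 0.2375
= 0.9875

0.9875


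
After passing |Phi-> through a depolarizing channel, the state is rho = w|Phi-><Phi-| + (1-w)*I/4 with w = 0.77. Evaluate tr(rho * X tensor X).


|Phi-> = (|00> - |11>)/sqrt(2)
For the pure Bell state, <X_A X_B> = -1 (Bell-state Pauli correlator).
The maximally-mixed part I/4 has tr(I/4 * P tensor P) = 0 for any traceless Pauli P.
So <X_A X_B>_rho = w * (-1) + (1 - w) * 0
= 0.77 * (-1)
= -0.7700

-0.7700


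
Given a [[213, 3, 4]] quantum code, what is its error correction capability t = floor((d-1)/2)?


Code parameters: [[213, 3, 4]], distance d = 4.
Number of correctable errors = floor((d-1)/2)
= floor((4 - 1)/2)
= floor(3/2)
= 1

1


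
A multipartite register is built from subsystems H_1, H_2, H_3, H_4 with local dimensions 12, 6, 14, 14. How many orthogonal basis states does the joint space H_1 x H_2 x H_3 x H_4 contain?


dim(H_1 x H_2 x H_3 x H_4) = 12 * 6 * 14 * 14
= 72 * 14 * 14
= 1008 * 14
= 14112

14112


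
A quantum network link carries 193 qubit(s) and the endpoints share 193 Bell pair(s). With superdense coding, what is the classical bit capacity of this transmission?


Superdense coding allows 2 classical bits per shared entangled pair.
193 pair(s) -> 2 * 193 = 386 classical bits

386


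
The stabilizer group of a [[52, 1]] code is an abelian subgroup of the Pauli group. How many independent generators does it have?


For an [[n,k]] stabilizer code:
Number of stabilizer generators = n - k
= 52 - 1
= 51

51


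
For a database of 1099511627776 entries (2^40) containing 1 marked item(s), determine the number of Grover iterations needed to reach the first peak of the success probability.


After j Grover iterations the success probability is P(j) = sin^2((2j+1)*theta), where sin(theta) = sqrt(k/N).
N = 2^40 = 1099511627776, k = 1
sin(theta) = sqrt(k/N) = 9.536743164e-07
theta = arcsin(sqrt(k/N)) = 9.536743164e-07 rad
P(j) reaches its first maximum when (2j+1)*theta is as close as possible to pi/2, i.e. j = round(pi/(4*theta) - 1/2).
pi/(4*theta) - 1/2 = 823549.1646
(For comparison, the common estimate pi/4 * sqrt(N/k) = 823549.6646; the exact maximiser is used here.)
Optimal iterations = 823549

823549


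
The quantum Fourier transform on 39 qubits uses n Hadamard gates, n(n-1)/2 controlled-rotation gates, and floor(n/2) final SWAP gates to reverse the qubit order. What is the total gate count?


Hadamard gates: 39
Controlled rotations: n*(n-1)/2 = 39*38/2 = 741
SWAP gates: floor(n/2) = floor(39/2) = 19
Total = 39 + 741 + 19
= 799

799


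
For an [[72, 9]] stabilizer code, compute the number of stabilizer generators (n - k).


For an [[n,k]] stabilizer code:
Number of stabilizer generators = n - k
= 72 - 9
= 63

63


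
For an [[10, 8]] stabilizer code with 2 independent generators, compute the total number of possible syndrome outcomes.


Each stabilizer generator gives a binary (+1 or -1) measurement outcome.
With 2 independent generators:
Total syndromes = 2^2
= 4

4


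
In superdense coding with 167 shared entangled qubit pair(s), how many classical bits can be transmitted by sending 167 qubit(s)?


Superdense coding allows 2 classical bits per shared entangled pair.
167 pair(s) -> 2 * 167 = 334 classical bits

334


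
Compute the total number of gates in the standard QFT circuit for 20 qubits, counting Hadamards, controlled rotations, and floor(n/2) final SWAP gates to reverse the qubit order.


Hadamard gates: 20
Controlled rotations: n*(n-1)/2 = 20*19/2 = 190
SWAP gates: floor(n/2) = floor(20/2) = 10
Total = 20 + 190 + 10
= 220

220


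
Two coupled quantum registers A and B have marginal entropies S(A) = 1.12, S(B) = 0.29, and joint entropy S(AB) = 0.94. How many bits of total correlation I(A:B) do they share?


I(A:B) = S(A) + S(B) - S(AB)
= 1.12 + 0.29 - 0.94
= 0.4700

0.4700


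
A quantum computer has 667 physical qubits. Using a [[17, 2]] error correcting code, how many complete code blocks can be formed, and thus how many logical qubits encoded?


Each code block uses 17 physical qubits for 2 logical qubit(s).
Number of complete blocks = floor(667 / 17) = 39
Logical qubits = 39 * 2
= 78

78


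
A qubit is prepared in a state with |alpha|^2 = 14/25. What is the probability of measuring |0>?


|alpha|^2 = 14/25 = 0.5600
|beta|^2 = 1 - 14/25 = 11/25 = 0.4400
P(|0>) = |alpha|^2 = 0.5600

0.5600


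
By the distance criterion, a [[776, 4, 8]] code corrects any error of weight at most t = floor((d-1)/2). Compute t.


Code parameters: [[776, 4, 8]], distance d = 8.
Number of correctable errors = floor((d-1)/2)
= floor((8 - 1)/2)
= floor(7/2)
= 3

3


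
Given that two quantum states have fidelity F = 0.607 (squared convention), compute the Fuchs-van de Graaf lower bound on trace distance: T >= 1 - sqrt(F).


Fuchs-van de Graaf (squared-fidelity convention): 1 - sqrt(F) <= T <= sqrt(1 - F).
Lower bound: T >= 1 - sqrt(F)
sqrt(F) = sqrt(0.607) = 0.7791
T >= 1 - 0.7791
T >= 0.2209

0.2209


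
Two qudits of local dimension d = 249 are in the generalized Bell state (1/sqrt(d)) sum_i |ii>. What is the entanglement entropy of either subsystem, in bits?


For a maximally entangled state in d x d:
S = log2(d) = log2(249)
= 7.9600

7.9600


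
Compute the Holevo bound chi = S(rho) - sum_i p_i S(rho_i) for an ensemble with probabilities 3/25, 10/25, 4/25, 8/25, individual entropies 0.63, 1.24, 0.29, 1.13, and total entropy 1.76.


chi = S(rho) - sum_i p_i * S(rho_i)
Weighted entropy = 3/25 * 0.63 + 10/25 * 1.24 + 4/25 * 0.29 + 8/25 * 1.13
= 0.9796
chi = 1.76 - 0.9796
= 0.7804

0.7804


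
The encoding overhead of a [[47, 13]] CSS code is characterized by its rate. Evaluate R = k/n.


Code rate R = k/n
= 13/47
= 0.2766

0.2766


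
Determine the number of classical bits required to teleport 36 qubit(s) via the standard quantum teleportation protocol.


Quantum teleportation requires 2 classical bits per qubit teleported.
36 qubit(s) -> 2 * 36 = 72 classical bits

72


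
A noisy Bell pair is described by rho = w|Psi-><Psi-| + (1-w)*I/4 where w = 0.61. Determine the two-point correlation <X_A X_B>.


|Psi-> = (|01> - |10>)/sqrt(2)
For the pure Bell state, <X_A X_B> = -1 (Bell-state Pauli correlator).
The maximally-mixed part I/4 has tr(I/4 * P tensor P) = 0 for any traceless Pauli P.
So <X_A X_B>_rho = w * (-1) + (1 - w) * 0
= 0.61 * (-1)
= -0.6100

-0.6100


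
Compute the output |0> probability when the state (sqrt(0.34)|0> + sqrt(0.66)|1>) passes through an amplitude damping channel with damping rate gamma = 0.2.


For amplitude damping with parameter gamma on state sqrt(a)|0> + sqrt(b)|1>:
alpha^2 = 0.34, beta^2 = 0.66
P(|0>) = alpha^2 + gamma * beta^2
= 0.34 + 0.2 * 0.66
= 0.34 + 0.1320
= 0.4720

0.4720


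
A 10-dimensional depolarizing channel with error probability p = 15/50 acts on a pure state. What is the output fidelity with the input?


F = (1-p) + p/d
= (1 - 0.3000) + 0.3000/10
= 0.7000 + 0.0300
= 0.7300

0.7300


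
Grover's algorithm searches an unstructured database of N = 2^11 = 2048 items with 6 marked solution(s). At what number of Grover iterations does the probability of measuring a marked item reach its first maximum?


After j Grover iterations the success probability is P(j) = sin^2((2j+1)*theta), where sin(theta) = sqrt(k/N).
N = 2^11 = 2048, k = 6
sin(theta) = sqrt(k/N) = 0.05412658774
theta = arcsin(sqrt(k/N)) = 0.05415305164 rad
P(j) reaches its first maximum when (2j+1)*theta is as close as possible to pi/2, i.e. j = round(pi/(4*theta) - 1/2).
pi/(4*theta) - 1/2 = 14.0033
(For comparison, the common estimate pi/4 * sqrt(N/k) = 14.5104; the exact maximiser is used here.)
Optimal iterations = 14

14


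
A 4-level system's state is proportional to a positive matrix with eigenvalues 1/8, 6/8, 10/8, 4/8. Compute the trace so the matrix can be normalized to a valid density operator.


tr(M) = sum of eigenvalues
= 1/8 + 6/8 + 10/8 + 4/8
= 21/8
= 2.6250

2.6250


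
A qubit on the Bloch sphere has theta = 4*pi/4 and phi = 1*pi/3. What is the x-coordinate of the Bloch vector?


theta = 3.1416, phi = 1.0472
r_x = sin(theta)*cos(phi) = 0.0000 * 0.5000
r_x = 0.0000

0.0000


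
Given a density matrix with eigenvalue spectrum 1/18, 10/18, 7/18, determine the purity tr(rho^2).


tr(rho^2) = sum of eigenvalues squared
= (1/18)^2 + (10/18)^2 + (7/18)^2
= (1 + 100 + 49) / 324
= 150/324
= 0.4630

0.4630


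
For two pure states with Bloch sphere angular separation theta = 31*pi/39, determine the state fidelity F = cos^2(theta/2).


For states separated by angle theta on Bloch sphere:
F = cos^2(theta/2)
theta = 31*pi/39 = 2.4972
theta/2 = 1.2486
cos(theta/2) = 0.3167
F = 0.1003

0.1003


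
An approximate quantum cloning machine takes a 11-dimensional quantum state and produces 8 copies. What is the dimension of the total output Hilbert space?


Output space = H^(tensor 8) where dim(H) = 11
dim = 11^8
= 121 (after 2 factors)
= 1331 (after 3 factors)
= 14641 (after 4 factors)
= 161051 (after 5 factors)
= 1771561 (after 6 factors)
= 19487171 (after 7 factors)
= 214358881 (after 8 factors)
= 214358881

214358881


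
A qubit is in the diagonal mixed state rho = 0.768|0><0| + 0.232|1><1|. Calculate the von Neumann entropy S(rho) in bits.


S = -p*log2(p) - (1-p)*log2(1-p)
p = 0.7680, 1-p = 0.2320
= -0.7680 * log2(0.7680) - 0.2320 * log2(0.2320)
= -(-0.2925) - (-0.4890)
= 0.7815

0.7815


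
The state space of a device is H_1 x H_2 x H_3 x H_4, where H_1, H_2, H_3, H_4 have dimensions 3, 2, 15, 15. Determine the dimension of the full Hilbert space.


dim(H_1 x H_2 x H_3 x H_4) = 3 * 2 * 15 * 15
= 6 * 15 * 15
= 90 * 15
= 1350

1350


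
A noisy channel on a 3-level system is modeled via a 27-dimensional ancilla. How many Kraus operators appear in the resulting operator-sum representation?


Tracing out the environment in an orthonormal basis {|i>_E} gives Kraus operators K_i = <i|_E U |0>_E.
Number of Kraus operators = dim(H_env) = d_env
= 27

27


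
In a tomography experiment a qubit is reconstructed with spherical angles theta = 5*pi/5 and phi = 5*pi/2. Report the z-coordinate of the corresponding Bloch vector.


theta = 3.1416, phi = 7.8540
r_z = cos(theta) = -1.0000

-1.0000


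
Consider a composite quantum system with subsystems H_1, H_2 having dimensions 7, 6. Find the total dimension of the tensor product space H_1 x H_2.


dim(H_1 x H_2) = 7 * 6
= 42

42


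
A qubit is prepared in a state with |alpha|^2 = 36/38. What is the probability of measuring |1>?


|alpha|^2 = 36/38 = 0.9474
|beta|^2 = 1 - 36/38 = 2/38 = 0.0526
P(|1>) = |beta|^2 = 0.0526

0.0526


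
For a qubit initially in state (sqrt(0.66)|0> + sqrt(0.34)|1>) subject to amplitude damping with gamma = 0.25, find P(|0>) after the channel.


For amplitude damping with parameter gamma on state sqrt(a)|0> + sqrt(b)|1>:
alpha^2 = 0.66, beta^2 = 0.34
P(|0>) = alpha^2 + gamma * beta^2
= 0.66 + 0.25 * 0.34
= 0.66 + 0.0850
= 0.7450

0.7450


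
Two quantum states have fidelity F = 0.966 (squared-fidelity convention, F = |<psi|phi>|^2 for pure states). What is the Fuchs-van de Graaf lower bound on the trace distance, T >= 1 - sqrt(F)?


Fuchs-van de Graaf (squared-fidelity convention): 1 - sqrt(F) <= T <= sqrt(1 - F).
Lower bound: T >= 1 - sqrt(F)
sqrt(F) = sqrt(0.966) = 0.9829
T >= 1 - 0.9829
T >= 0.0171

0.0171


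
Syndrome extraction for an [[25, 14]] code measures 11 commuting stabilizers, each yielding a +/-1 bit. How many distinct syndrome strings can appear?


Each stabilizer generator gives a binary (+1 or -1) measurement outcome.
With 11 independent generators:
Total syndromes = 2^11
= 2048

2048


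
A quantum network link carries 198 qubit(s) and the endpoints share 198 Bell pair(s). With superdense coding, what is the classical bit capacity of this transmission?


Superdense coding allows 2 classical bits per shared entangled pair.
198 pair(s) -> 2 * 198 = 396 classical bits

396


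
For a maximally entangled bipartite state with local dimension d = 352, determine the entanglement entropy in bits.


For a maximally entangled state in d x d:
S = log2(d) = log2(352)
= 8.4594

8.4594


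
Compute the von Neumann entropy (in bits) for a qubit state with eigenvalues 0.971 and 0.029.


S = -p*log2(p) - (1-p)*log2(1-p)
p = 0.9710, 1-p = 0.0290
= -0.9710 * log2(0.9710) - 0.0290 * log2(0.0290)
= -(-0.0412) - (-0.1481)
= 0.1894

0.1894


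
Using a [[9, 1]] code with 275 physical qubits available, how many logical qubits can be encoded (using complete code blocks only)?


Each code block uses 9 physical qubits for 1 logical qubit(s).
Number of complete blocks = floor(275 / 9) = 30
Logical qubits = 30 * 1
= 30

30


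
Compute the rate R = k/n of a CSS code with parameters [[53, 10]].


Code rate R = k/n
= 10/53
= 0.1887

0.1887


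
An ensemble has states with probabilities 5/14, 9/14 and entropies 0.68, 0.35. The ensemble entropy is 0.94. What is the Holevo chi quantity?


chi = S(rho) - sum_i p_i * S(rho_i)
Weighted entropy = 5/14 * 0.68 + 9/14 * 0.35
= 0.4679
chi = 0.94 - 0.4679
= 0.4721

0.4721


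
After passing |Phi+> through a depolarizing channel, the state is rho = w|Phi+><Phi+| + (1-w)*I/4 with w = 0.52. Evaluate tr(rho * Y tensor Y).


|Phi+> = (|00> + |11>)/sqrt(2)
For the pure Bell state, <Y_A Y_B> = -1 (Bell-state Pauli correlator).
The maximally-mixed part I/4 has tr(I/4 * P tensor P) = 0 for any traceless Pauli P.
So <Y_A Y_B>_rho = w * (-1) + (1 - w) * 0
= 0.52 * (-1)
= -0.5200

-0.5200


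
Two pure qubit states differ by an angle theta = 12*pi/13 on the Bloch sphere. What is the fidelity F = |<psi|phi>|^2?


For states separated by angle theta on Bloch sphere:
F = cos^2(theta/2)
theta = 12*pi/13 = 2.8999
theta/2 = 1.4500
cos(theta/2) = 0.1205
F = 0.0145

0.0145


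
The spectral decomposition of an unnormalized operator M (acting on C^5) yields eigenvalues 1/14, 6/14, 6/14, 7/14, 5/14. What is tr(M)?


tr(M) = sum of eigenvalues
= 1/14 + 6/14 + 6/14 + 7/14 + 5/14
= 25/14
= 1.7857

1.7857


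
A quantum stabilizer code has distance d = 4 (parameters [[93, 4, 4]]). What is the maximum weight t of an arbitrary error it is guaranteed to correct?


Code parameters: [[93, 4, 4]], distance d = 4.
Number of correctable errors = floor((d-1)/2)
= floor((4 - 1)/2)
= floor(3/2)
= 1

1


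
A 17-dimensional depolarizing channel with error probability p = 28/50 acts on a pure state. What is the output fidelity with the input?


F = (1-p) + p/d
= (1 - 0.5600) + 0.5600/17
= 0.4400 + 0.0329
= 0.4729

0.4729


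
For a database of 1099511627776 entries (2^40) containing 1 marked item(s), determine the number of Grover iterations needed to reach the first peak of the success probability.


After j Grover iterations the success probability is P(j) = sin^2((2j+1)*theta), where sin(theta) = sqrt(k/N).
N = 2^40 = 1099511627776, k = 1
sin(theta) = sqrt(k/N) = 9.536743164e-07
theta = arcsin(sqrt(k/N)) = 9.536743164e-07 rad
P(j) reaches its first maximum when (2j+1)*theta is as close as possible to pi/2, i.e. j = round(pi/(4*theta) - 1/2).
pi/(4*theta) - 1/2 = 823549.1646
(For comparison, the common estimate pi/4 * sqrt(N/k) = 823549.6646; the exact maximiser is used here.)
Optimal iterations = 823549

823549
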